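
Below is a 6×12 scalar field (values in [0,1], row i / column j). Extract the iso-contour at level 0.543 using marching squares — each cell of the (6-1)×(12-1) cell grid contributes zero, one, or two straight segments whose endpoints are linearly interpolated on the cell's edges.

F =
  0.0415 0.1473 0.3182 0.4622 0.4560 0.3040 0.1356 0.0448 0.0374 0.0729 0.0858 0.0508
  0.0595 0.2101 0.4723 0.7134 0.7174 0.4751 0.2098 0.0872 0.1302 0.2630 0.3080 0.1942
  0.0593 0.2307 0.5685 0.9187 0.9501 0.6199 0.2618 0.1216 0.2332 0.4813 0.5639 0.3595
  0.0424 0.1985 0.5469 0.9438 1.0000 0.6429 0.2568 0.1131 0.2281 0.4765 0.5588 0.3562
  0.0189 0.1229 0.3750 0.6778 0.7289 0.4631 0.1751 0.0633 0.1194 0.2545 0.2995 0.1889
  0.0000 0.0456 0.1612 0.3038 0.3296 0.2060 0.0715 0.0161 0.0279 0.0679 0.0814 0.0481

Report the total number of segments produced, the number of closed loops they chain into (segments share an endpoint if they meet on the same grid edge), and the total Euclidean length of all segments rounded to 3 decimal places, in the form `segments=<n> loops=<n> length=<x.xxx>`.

segments=22 loops=2 length=14.566

cell (0,2): code 0100 → (0.322,3.000)–(1.000,2.293)
cell (0,3): code 1100 → (0.333,4.000)–(0.322,3.000)
cell (0,4): code 1000 → (1.000,4.720)–(0.333,4.000)
cell (1,1): code 0100 → (1.735,2.000)–(2.000,1.925)
cell (1,2): code 1110 → (1.000,2.293)–(1.735,2.000)
cell (1,4): code 1101 → (1.469,5.000)–(1.000,4.720)
cell (1,5): code 1000 → (2.000,5.215)–(1.469,5.000)
cell (1,9): code 0100 → (1.918,10.000)–(2.000,9.747)
cell (1,10): code 1000 → (2.000,10.102)–(1.918,10.000)
cell (2,1): code 0110 → (2.000,1.925)–(3.000,1.989)
cell (2,5): code 1001 → (3.000,5.259)–(2.000,5.215)
cell (2,9): code 0110 → (2.000,9.747)–(3.000,9.808)
cell (2,10): code 1001 → (3.000,10.078)–(2.000,10.102)
cell (3,1): code 0010 → (3.000,1.989)–(3.023,2.000)
cell (3,2): code 0111 → (3.023,2.000)–(4.000,2.555)
cell (3,4): code 1011 → (4.000,4.699)–(3.556,5.000)
cell (3,5): code 0001 → (3.556,5.000)–(3.000,5.259)
cell (3,9): code 0010 → (3.000,9.808)–(3.061,10.000)
cell (3,10): code 0001 → (3.061,10.000)–(3.000,10.078)
cell (4,2): code 0010 → (4.000,2.555)–(4.360,3.000)
cell (4,3): code 0011 → (4.360,3.000)–(4.466,4.000)
cell (4,4): code 0001 → (4.466,4.000)–(4.000,4.699)
total: 22 segments, chained into 2 closed loop(s), length Σ = 14.566458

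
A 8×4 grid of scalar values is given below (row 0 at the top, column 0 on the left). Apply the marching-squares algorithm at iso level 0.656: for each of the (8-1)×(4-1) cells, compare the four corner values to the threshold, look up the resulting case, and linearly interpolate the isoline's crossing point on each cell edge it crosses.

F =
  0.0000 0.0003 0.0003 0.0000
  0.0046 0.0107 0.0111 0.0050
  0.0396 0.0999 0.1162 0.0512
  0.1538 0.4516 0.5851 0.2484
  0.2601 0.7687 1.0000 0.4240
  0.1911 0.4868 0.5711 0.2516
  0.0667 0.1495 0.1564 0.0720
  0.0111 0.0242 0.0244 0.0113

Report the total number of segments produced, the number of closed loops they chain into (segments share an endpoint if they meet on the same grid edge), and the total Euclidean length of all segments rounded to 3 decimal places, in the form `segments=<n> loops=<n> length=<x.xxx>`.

cell (3,0): code 0100 → (3.645,1.000)–(4.000,0.778)
cell (3,1): code 1100 → (3.171,2.000)–(3.645,1.000)
cell (3,2): code 1000 → (4.000,2.597)–(3.171,2.000)
cell (4,0): code 0010 → (4.000,0.778)–(4.400,1.000)
cell (4,1): code 0011 → (4.400,1.000)–(4.802,2.000)
cell (4,2): code 0001 → (4.802,2.000)–(4.000,2.597)
total: 6 segments, chained into 1 closed loop(s), length Σ = 5.082115

segments=6 loops=1 length=5.082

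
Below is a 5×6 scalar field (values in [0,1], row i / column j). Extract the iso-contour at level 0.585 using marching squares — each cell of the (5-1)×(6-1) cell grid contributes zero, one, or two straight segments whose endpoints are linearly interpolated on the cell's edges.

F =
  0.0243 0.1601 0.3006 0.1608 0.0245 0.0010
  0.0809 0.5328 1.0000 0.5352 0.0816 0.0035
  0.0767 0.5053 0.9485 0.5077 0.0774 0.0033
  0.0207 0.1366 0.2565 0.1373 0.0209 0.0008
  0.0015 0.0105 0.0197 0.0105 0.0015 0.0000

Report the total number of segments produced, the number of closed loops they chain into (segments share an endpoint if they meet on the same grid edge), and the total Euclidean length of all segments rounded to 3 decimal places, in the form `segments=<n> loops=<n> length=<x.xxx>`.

segments=6 loops=1 length=6.097

cell (0,1): code 0100 → (0.407,2.000)–(1.000,1.112)
cell (0,2): code 1000 → (1.000,2.893)–(0.407,2.000)
cell (1,1): code 0110 → (1.000,1.112)–(2.000,1.180)
cell (1,2): code 1001 → (2.000,2.825)–(1.000,2.893)
cell (2,1): code 0010 → (2.000,1.180)–(2.525,2.000)
cell (2,2): code 0001 → (2.525,2.000)–(2.000,2.825)
total: 6 segments, chained into 1 closed loop(s), length Σ = 6.096605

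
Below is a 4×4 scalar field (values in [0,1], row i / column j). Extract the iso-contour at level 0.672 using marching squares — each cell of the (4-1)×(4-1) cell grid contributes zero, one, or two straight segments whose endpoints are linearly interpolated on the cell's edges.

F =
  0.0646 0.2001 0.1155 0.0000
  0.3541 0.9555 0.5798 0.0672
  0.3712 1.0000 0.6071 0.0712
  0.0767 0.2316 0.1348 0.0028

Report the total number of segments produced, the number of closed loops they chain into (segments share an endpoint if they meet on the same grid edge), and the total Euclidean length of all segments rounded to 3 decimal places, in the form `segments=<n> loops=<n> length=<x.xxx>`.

segments=6 loops=1 length=5.061

cell (0,0): code 0100 → (0.625,1.000)–(1.000,0.529)
cell (0,1): code 1000 → (1.000,1.755)–(0.625,1.000)
cell (1,0): code 0110 → (1.000,0.529)–(2.000,0.478)
cell (1,1): code 1001 → (2.000,1.835)–(1.000,1.755)
cell (2,0): code 0010 → (2.000,0.478)–(2.427,1.000)
cell (2,1): code 0001 → (2.427,1.000)–(2.000,1.835)
total: 6 segments, chained into 1 closed loop(s), length Σ = 5.061434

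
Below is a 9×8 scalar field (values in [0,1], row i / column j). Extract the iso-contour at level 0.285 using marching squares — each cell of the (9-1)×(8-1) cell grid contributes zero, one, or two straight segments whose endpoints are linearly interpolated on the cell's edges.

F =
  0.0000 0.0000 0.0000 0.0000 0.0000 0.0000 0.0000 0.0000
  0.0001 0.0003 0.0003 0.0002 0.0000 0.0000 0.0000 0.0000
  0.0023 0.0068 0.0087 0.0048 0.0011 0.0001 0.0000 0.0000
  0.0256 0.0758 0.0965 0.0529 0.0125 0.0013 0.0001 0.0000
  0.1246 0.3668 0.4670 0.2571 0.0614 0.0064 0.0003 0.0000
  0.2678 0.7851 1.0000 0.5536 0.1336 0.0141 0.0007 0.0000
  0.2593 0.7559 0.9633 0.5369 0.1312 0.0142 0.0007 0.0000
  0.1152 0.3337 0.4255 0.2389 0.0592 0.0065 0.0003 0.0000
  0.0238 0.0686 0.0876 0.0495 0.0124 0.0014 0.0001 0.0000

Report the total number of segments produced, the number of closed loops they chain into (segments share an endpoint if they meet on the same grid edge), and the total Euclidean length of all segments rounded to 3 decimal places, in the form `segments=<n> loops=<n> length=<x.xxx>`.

segments=14 loops=1 length=11.663

cell (3,0): code 0100 → (3.719,1.000)–(4.000,0.662)
cell (3,1): code 1100 → (3.509,2.000)–(3.719,1.000)
cell (3,2): code 1000 → (4.000,2.867)–(3.509,2.000)
cell (4,0): code 0110 → (4.000,0.662)–(5.000,0.033)
cell (4,2): code 1101 → (4.094,3.000)–(4.000,2.867)
cell (4,3): code 1000 → (5.000,3.640)–(4.094,3.000)
cell (5,0): code 0110 → (5.000,0.033)–(6.000,0.052)
cell (5,3): code 1001 → (6.000,3.621)–(5.000,3.640)
cell (6,0): code 0110 → (6.000,0.052)–(7.000,0.777)
cell (6,2): code 1011 → (7.000,2.753)–(6.845,3.000)
cell (6,3): code 0001 → (6.845,3.000)–(6.000,3.621)
cell (7,0): code 0010 → (7.000,0.777)–(7.184,1.000)
cell (7,1): code 0011 → (7.184,1.000)–(7.416,2.000)
cell (7,2): code 0001 → (7.416,2.000)–(7.000,2.753)
total: 14 segments, chained into 1 closed loop(s), length Σ = 11.662532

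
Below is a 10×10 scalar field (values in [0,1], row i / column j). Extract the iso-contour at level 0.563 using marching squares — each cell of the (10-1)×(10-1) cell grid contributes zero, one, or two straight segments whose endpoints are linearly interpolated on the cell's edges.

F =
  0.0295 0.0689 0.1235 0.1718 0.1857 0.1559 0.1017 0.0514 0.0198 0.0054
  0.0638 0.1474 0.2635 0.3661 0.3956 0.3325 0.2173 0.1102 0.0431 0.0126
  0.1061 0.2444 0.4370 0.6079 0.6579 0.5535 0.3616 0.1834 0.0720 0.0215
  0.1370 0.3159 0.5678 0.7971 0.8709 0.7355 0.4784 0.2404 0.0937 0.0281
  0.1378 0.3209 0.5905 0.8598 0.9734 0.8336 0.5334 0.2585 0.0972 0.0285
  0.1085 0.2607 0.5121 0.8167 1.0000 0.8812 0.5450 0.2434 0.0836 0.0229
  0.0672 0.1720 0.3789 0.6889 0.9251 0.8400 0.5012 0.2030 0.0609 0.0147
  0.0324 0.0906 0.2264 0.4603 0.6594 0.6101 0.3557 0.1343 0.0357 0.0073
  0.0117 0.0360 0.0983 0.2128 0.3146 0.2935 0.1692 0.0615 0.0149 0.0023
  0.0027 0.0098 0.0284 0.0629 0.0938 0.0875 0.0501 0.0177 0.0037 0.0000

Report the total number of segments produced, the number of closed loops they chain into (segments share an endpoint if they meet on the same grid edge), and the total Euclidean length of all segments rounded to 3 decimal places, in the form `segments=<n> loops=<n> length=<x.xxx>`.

segments=20 loops=1 length=15.355

cell (1,2): code 0100 → (1.814,3.000)–(2.000,2.737)
cell (1,3): code 1100 → (1.638,4.000)–(1.814,3.000)
cell (1,4): code 1000 → (2.000,4.909)–(1.638,4.000)
cell (2,1): code 0100 → (2.963,2.000)–(3.000,1.981)
cell (2,2): code 1110 → (2.000,2.737)–(2.963,2.000)
cell (2,4): code 1101 → (2.052,5.000)–(2.000,4.909)
cell (2,5): code 1000 → (3.000,5.671)–(2.052,5.000)
cell (3,1): code 0110 → (3.000,1.981)–(4.000,1.898)
cell (3,5): code 1001 → (4.000,5.901)–(3.000,5.671)
cell (4,1): code 0010 → (4.000,1.898)–(4.351,2.000)
cell (4,2): code 0111 → (4.351,2.000)–(5.000,2.167)
cell (4,5): code 1001 → (5.000,5.946)–(4.000,5.901)
cell (5,2): code 0110 → (5.000,2.167)–(6.000,2.594)
cell (5,5): code 1001 → (6.000,5.818)–(5.000,5.946)
cell (6,2): code 0010 → (6.000,2.594)–(6.551,3.000)
cell (6,3): code 0111 → (6.551,3.000)–(7.000,3.516)
cell (6,5): code 1001 → (7.000,5.185)–(6.000,5.818)
cell (7,3): code 0010 → (7.000,3.516)–(7.280,4.000)
cell (7,4): code 0011 → (7.280,4.000)–(7.149,5.000)
cell (7,5): code 0001 → (7.149,5.000)–(7.000,5.185)
total: 20 segments, chained into 1 closed loop(s), length Σ = 15.354586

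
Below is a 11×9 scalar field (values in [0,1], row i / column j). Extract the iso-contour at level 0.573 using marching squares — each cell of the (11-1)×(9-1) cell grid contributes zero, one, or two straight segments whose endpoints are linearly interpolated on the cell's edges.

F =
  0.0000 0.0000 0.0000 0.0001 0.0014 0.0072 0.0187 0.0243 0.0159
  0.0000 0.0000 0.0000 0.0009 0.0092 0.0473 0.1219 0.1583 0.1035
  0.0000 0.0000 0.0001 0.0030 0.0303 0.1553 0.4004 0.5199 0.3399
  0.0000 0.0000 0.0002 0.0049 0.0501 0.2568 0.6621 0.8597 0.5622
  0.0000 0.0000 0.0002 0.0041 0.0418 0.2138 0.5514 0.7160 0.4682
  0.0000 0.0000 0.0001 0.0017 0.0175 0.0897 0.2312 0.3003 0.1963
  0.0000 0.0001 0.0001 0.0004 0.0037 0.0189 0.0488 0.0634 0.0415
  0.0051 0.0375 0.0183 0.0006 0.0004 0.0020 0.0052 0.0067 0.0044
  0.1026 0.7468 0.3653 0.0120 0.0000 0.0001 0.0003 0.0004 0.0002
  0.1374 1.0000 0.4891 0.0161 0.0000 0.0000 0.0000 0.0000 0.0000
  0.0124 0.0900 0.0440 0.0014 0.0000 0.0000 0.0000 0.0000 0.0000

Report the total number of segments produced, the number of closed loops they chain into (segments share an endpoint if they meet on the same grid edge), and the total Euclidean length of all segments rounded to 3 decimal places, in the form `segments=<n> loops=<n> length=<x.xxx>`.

segments=14 loops=2 length=11.171

cell (2,5): code 0100 → (2.660,6.000)–(3.000,5.780)
cell (2,6): code 1100 → (2.156,7.000)–(2.660,6.000)
cell (2,7): code 1000 → (3.000,7.964)–(2.156,7.000)
cell (3,5): code 0010 → (3.000,5.780)–(3.805,6.000)
cell (3,6): code 0111 → (3.805,6.000)–(4.000,6.131)
cell (3,7): code 1001 → (4.000,7.577)–(3.000,7.964)
cell (4,6): code 0010 → (4.000,6.131)–(4.344,7.000)
cell (4,7): code 0001 → (4.344,7.000)–(4.000,7.577)
cell (7,0): code 0100 → (7.755,1.000)–(8.000,0.730)
cell (7,1): code 1000 → (8.000,1.456)–(7.755,1.000)
cell (8,0): code 0110 → (8.000,0.730)–(9.000,0.505)
cell (8,1): code 1001 → (9.000,1.836)–(8.000,1.456)
cell (9,0): code 0010 → (9.000,0.505)–(9.469,1.000)
cell (9,1): code 0001 → (9.469,1.000)–(9.000,1.836)
total: 14 segments, chained into 2 closed loop(s), length Σ = 11.170686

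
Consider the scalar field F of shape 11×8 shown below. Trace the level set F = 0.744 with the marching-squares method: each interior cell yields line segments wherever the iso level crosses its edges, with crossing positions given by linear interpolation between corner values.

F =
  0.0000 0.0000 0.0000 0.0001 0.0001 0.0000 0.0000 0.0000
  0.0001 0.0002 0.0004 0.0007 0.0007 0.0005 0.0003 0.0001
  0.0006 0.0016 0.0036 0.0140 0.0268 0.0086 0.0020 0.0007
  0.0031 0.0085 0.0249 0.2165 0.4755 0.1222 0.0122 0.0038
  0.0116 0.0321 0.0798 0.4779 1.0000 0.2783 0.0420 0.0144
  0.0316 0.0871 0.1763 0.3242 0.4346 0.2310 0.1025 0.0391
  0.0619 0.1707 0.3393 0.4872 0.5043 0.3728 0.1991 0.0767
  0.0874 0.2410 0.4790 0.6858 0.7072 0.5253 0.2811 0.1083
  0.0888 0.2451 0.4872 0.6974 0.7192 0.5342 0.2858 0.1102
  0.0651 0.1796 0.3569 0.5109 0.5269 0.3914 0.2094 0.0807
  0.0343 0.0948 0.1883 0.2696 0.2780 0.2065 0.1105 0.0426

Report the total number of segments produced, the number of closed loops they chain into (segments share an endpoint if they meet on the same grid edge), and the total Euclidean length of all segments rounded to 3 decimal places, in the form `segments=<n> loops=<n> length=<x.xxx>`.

cell (3,3): code 0100 → (3.512,4.000)–(4.000,3.510)
cell (3,4): code 1000 → (4.000,4.355)–(3.512,4.000)
cell (4,3): code 0010 → (4.000,3.510)–(4.453,4.000)
cell (4,4): code 0001 → (4.453,4.000)–(4.000,4.355)
total: 4 segments, chained into 1 closed loop(s), length Σ = 2.537793

segments=4 loops=1 length=2.538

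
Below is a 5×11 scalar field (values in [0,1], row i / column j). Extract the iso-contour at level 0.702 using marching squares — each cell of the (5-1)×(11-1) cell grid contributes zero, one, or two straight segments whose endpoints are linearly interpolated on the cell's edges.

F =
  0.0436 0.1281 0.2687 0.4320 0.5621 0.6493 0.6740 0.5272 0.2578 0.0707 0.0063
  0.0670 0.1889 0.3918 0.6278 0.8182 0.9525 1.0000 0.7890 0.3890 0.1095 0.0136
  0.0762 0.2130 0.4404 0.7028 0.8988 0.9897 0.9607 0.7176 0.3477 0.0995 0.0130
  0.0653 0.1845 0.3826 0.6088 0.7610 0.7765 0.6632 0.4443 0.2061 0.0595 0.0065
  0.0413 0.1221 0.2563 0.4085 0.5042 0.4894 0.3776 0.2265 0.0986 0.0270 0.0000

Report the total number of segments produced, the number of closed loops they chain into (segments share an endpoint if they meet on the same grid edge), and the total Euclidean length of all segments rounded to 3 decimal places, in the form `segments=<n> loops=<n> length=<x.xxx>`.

cell (0,3): code 0100 → (0.546,4.000)–(1.000,3.390)
cell (0,4): code 1100 → (0.174,5.000)–(0.546,4.000)
cell (0,5): code 1100 → (0.086,6.000)–(0.174,5.000)
cell (0,6): code 1100 → (0.668,7.000)–(0.086,6.000)
cell (0,7): code 1000 → (1.000,7.218)–(0.668,7.000)
cell (1,2): code 0100 → (1.989,3.000)–(2.000,2.997)
cell (1,3): code 1110 → (1.000,3.390)–(1.989,3.000)
cell (1,7): code 1001 → (2.000,7.042)–(1.000,7.218)
cell (2,2): code 0010 → (2.000,2.997)–(2.009,3.000)
cell (2,3): code 0111 → (2.009,3.000)–(3.000,3.612)
cell (2,5): code 1011 → (3.000,5.658)–(2.870,6.000)
cell (2,6): code 0011 → (2.870,6.000)–(2.057,7.000)
cell (2,7): code 0001 → (2.057,7.000)–(2.000,7.042)
cell (3,3): code 0010 → (3.000,3.612)–(3.230,4.000)
cell (3,4): code 0011 → (3.230,4.000)–(3.259,5.000)
cell (3,5): code 0001 → (3.259,5.000)–(3.000,5.658)
total: 16 segments, chained into 1 closed loop(s), length Σ = 11.533438

segments=16 loops=1 length=11.533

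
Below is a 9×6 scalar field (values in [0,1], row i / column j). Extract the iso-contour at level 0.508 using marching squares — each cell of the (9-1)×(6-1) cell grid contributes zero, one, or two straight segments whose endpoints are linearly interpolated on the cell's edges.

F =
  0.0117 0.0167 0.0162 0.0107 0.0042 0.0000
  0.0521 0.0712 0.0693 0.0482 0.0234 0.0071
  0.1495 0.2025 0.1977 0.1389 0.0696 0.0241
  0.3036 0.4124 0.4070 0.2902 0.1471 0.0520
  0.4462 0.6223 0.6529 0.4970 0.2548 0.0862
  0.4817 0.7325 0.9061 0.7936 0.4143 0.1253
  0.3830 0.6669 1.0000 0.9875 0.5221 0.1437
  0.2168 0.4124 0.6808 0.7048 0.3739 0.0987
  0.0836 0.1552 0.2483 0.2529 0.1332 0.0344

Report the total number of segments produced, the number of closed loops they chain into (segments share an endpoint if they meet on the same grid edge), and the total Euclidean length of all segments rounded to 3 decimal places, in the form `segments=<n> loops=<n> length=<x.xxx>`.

cell (3,0): code 0100 → (3.455,1.000)–(4.000,0.351)
cell (3,1): code 1100 → (3.411,2.000)–(3.455,1.000)
cell (3,2): code 1000 → (4.000,2.929)–(3.411,2.000)
cell (4,0): code 0110 → (4.000,0.351)–(5.000,0.105)
cell (4,2): code 1101 → (4.037,3.000)–(4.000,2.929)
cell (4,3): code 1000 → (5.000,3.753)–(4.037,3.000)
cell (5,0): code 0110 → (5.000,0.105)–(6.000,0.440)
cell (5,3): code 1101 → (5.869,4.000)–(5.000,3.753)
cell (5,4): code 1000 → (6.000,4.037)–(5.869,4.000)
cell (6,0): code 0010 → (6.000,0.440)–(6.624,1.000)
cell (6,1): code 0111 → (6.624,1.000)–(7.000,1.356)
cell (6,3): code 1011 → (7.000,3.595)–(6.095,4.000)
cell (6,4): code 0001 → (6.095,4.000)–(6.000,4.037)
cell (7,1): code 0010 → (7.000,1.356)–(7.400,2.000)
cell (7,2): code 0011 → (7.400,2.000)–(7.435,3.000)
cell (7,3): code 0001 → (7.435,3.000)–(7.000,3.595)
total: 16 segments, chained into 1 closed loop(s), length Σ = 12.320329

segments=16 loops=1 length=12.320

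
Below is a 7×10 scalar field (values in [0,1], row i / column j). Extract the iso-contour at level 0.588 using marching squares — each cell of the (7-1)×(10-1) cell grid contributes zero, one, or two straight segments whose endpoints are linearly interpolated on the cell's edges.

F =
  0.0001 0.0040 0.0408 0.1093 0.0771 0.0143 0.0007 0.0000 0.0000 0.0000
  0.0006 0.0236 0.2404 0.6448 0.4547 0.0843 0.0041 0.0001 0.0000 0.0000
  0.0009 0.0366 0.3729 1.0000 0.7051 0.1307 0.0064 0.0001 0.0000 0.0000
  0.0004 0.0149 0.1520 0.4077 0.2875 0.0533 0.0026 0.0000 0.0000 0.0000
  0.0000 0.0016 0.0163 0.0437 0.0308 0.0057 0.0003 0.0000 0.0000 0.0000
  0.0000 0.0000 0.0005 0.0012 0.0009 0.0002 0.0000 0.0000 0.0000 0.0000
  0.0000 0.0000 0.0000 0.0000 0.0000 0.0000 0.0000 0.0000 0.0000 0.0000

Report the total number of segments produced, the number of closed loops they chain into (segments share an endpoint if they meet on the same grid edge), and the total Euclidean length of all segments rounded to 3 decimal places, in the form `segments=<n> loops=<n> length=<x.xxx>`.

segments=8 loops=1 length=5.395

cell (0,2): code 0100 → (0.894,3.000)–(1.000,2.860)
cell (0,3): code 1000 → (1.000,3.299)–(0.894,3.000)
cell (1,2): code 0110 → (1.000,2.860)–(2.000,2.343)
cell (1,3): code 1101 → (1.532,4.000)–(1.000,3.299)
cell (1,4): code 1000 → (2.000,4.204)–(1.532,4.000)
cell (2,2): code 0010 → (2.000,2.343)–(2.696,3.000)
cell (2,3): code 0011 → (2.696,3.000)–(2.280,4.000)
cell (2,4): code 0001 → (2.280,4.000)–(2.000,4.204)
total: 8 segments, chained into 1 closed loop(s), length Σ = 5.395402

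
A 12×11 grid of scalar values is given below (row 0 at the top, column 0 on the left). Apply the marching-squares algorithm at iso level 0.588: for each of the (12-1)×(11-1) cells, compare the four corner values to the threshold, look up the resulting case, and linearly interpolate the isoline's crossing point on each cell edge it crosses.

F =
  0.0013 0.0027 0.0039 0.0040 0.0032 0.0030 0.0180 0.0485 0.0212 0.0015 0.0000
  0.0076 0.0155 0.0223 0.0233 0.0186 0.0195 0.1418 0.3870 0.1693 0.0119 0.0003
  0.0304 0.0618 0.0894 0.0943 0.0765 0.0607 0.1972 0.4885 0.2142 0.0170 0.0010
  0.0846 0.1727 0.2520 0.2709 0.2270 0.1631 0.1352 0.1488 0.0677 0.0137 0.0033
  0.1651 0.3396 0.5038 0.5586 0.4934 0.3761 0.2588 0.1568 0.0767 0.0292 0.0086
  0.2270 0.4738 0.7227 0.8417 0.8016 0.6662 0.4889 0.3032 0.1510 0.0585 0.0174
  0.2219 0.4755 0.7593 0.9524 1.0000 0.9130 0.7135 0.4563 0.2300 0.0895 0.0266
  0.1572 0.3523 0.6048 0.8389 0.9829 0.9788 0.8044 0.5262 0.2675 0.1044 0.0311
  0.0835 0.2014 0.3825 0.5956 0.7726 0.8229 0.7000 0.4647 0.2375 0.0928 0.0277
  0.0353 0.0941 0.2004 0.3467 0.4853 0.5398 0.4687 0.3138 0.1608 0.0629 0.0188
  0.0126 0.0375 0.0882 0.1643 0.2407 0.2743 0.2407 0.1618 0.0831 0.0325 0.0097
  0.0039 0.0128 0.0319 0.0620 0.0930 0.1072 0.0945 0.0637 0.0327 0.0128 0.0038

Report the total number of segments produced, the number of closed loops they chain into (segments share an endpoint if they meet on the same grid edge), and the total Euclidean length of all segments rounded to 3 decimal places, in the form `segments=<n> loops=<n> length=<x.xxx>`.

segments=18 loops=1 length=15.568

cell (4,1): code 0100 → (4.385,2.000)–(5.000,1.459)
cell (4,2): code 1100 → (4.104,3.000)–(4.385,2.000)
cell (4,3): code 1100 → (4.307,4.000)–(4.104,3.000)
cell (4,4): code 1100 → (4.730,5.000)–(4.307,4.000)
cell (4,5): code 1000 → (5.000,5.441)–(4.730,5.000)
cell (5,1): code 0110 → (5.000,1.459)–(6.000,1.396)
cell (5,5): code 1101 → (5.441,6.000)–(5.000,5.441)
cell (5,6): code 1000 → (6.000,6.488)–(5.441,6.000)
cell (6,1): code 0110 → (6.000,1.396)–(7.000,1.933)
cell (6,6): code 1001 → (7.000,6.778)–(6.000,6.488)
cell (7,1): code 0010 → (7.000,1.933)–(7.076,2.000)
cell (7,2): code 0111 → (7.076,2.000)–(8.000,2.964)
cell (7,6): code 1001 → (8.000,6.476)–(7.000,6.778)
cell (8,2): code 0010 → (8.000,2.964)–(8.031,3.000)
cell (8,3): code 0011 → (8.031,3.000)–(8.643,4.000)
cell (8,4): code 0011 → (8.643,4.000)–(8.830,5.000)
cell (8,5): code 0011 → (8.830,5.000)–(8.484,6.000)
cell (8,6): code 0001 → (8.484,6.000)–(8.000,6.476)
total: 18 segments, chained into 1 closed loop(s), length Σ = 15.568455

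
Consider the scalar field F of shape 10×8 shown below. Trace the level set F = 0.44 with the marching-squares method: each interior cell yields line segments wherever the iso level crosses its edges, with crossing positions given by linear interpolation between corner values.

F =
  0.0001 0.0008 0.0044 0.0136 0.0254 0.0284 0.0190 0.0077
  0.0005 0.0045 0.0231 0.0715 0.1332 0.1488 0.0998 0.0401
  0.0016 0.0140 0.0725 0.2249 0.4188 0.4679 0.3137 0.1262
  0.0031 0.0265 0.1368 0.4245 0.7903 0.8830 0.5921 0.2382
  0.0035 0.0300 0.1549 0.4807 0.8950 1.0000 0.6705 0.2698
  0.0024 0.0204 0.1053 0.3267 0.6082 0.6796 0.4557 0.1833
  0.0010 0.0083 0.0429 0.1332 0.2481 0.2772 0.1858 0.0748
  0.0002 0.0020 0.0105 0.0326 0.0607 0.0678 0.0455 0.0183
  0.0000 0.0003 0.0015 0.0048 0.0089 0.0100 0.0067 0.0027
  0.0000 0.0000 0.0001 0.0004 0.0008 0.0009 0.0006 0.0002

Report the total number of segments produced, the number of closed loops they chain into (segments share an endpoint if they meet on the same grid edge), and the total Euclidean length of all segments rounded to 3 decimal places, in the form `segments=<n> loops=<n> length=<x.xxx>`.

cell (1,4): code 0100 → (1.913,5.000)–(2.000,4.432)
cell (1,5): code 1000 → (2.000,5.181)–(1.913,5.000)
cell (2,3): code 0100 → (2.057,4.000)–(3.000,3.042)
cell (2,4): code 1110 → (2.000,4.432)–(2.057,4.000)
cell (2,5): code 1101 → (2.454,6.000)–(2.000,5.181)
cell (2,6): code 1000 → (3.000,6.430)–(2.454,6.000)
cell (3,2): code 0100 → (3.276,3.000)–(4.000,2.875)
cell (3,3): code 1110 → (3.000,3.042)–(3.276,3.000)
cell (3,6): code 1001 → (4.000,6.575)–(3.000,6.430)
cell (4,2): code 0010 → (4.000,2.875)–(4.264,3.000)
cell (4,3): code 0111 → (4.264,3.000)–(5.000,3.402)
cell (4,6): code 1001 → (5.000,6.058)–(4.000,6.575)
cell (5,3): code 0010 → (5.000,3.402)–(5.467,4.000)
cell (5,4): code 0011 → (5.467,4.000)–(5.595,5.000)
cell (5,5): code 0011 → (5.595,5.000)–(5.058,6.000)
cell (5,6): code 0001 → (5.058,6.000)–(5.000,6.058)
total: 16 segments, chained into 1 closed loop(s), length Σ = 11.451871

segments=16 loops=1 length=11.452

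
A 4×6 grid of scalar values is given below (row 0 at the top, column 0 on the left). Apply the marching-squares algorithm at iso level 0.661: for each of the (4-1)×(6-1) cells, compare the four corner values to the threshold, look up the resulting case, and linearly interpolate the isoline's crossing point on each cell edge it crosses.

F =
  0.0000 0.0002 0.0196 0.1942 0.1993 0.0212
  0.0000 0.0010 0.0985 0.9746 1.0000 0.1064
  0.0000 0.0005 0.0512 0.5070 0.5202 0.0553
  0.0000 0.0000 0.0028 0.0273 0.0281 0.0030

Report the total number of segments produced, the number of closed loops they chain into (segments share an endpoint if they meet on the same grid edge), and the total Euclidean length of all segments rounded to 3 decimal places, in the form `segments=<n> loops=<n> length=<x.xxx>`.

segments=6 loops=1 length=4.670

cell (0,2): code 0100 → (0.598,3.000)–(1.000,2.642)
cell (0,3): code 1100 → (0.577,4.000)–(0.598,3.000)
cell (0,4): code 1000 → (1.000,4.379)–(0.577,4.000)
cell (1,2): code 0010 → (1.000,2.642)–(1.671,3.000)
cell (1,3): code 0011 → (1.671,3.000)–(1.707,4.000)
cell (1,4): code 0001 → (1.707,4.000)–(1.000,4.379)
total: 6 segments, chained into 1 closed loop(s), length Σ = 4.669660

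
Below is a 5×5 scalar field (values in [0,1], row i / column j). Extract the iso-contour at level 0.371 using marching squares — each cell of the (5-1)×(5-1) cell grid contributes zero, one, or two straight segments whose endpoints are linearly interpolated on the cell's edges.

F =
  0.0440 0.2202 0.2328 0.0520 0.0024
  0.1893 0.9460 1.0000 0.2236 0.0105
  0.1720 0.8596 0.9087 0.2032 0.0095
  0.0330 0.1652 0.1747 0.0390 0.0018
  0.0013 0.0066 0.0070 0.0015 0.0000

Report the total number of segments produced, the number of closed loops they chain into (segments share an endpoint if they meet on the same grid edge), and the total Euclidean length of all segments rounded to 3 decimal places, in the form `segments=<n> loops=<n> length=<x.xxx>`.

segments=8 loops=1 length=8.311

cell (0,0): code 0100 → (0.208,1.000)–(1.000,0.240)
cell (0,1): code 1100 → (0.180,2.000)–(0.208,1.000)
cell (0,2): code 1000 → (1.000,2.810)–(0.180,2.000)
cell (1,0): code 0110 → (1.000,0.240)–(2.000,0.289)
cell (1,2): code 1001 → (2.000,2.762)–(1.000,2.810)
cell (2,0): code 0010 → (2.000,0.289)–(2.704,1.000)
cell (2,1): code 0011 → (2.704,1.000)–(2.733,2.000)
cell (2,2): code 0001 → (2.733,2.000)–(2.000,2.762)
total: 8 segments, chained into 1 closed loop(s), length Σ = 8.310669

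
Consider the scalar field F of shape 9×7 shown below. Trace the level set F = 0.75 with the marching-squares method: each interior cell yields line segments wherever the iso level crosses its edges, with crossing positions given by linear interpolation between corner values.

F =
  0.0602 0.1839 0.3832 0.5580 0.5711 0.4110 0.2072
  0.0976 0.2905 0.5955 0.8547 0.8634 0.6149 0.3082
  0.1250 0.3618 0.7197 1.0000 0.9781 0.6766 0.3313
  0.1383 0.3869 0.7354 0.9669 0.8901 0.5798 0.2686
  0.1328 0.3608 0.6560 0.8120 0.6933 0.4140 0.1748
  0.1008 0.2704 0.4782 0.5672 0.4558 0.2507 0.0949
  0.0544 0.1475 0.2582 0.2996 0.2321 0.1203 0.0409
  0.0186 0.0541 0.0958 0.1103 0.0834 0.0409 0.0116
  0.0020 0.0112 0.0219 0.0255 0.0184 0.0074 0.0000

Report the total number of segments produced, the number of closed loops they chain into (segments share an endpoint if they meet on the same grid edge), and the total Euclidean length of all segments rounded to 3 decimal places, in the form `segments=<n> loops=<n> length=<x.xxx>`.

cell (0,2): code 0100 → (0.647,3.000)–(1.000,2.596)
cell (0,3): code 1100 → (0.612,4.000)–(0.647,3.000)
cell (0,4): code 1000 → (1.000,4.456)–(0.612,4.000)
cell (1,2): code 0110 → (1.000,2.596)–(2.000,2.108)
cell (1,4): code 1001 → (2.000,4.757)–(1.000,4.456)
cell (2,2): code 0110 → (2.000,2.108)–(3.000,2.063)
cell (2,4): code 1001 → (3.000,4.451)–(2.000,4.757)
cell (3,2): code 0110 → (3.000,2.063)–(4.000,2.603)
cell (3,3): code 1011 → (4.000,3.522)–(3.712,4.000)
cell (3,4): code 0001 → (3.712,4.000)–(3.000,4.451)
cell (4,2): code 0010 → (4.000,2.603)–(4.253,3.000)
cell (4,3): code 0001 → (4.253,3.000)–(4.000,3.522)
total: 12 segments, chained into 1 closed loop(s), length Σ = 9.928088

segments=12 loops=1 length=9.928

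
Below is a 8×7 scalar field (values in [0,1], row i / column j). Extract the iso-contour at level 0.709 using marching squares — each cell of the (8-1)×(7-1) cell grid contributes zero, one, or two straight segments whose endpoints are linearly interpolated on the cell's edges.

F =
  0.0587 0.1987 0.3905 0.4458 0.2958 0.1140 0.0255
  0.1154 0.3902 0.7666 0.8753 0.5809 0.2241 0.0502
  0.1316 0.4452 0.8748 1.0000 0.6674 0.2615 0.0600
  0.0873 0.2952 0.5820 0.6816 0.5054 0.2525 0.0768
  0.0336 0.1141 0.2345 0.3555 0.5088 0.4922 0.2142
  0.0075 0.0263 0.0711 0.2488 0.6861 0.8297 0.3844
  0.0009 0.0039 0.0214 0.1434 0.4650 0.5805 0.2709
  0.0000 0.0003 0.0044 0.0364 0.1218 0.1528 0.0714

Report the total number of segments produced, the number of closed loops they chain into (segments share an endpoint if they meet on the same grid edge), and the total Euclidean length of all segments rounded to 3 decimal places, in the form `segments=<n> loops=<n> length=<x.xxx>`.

segments=12 loops=2 length=9.899

cell (0,1): code 0100 → (0.847,2.000)–(1.000,1.847)
cell (0,2): code 1100 → (0.613,3.000)–(0.847,2.000)
cell (0,3): code 1000 → (1.000,3.565)–(0.613,3.000)
cell (1,1): code 0110 → (1.000,1.847)–(2.000,1.614)
cell (1,3): code 1001 → (2.000,3.875)–(1.000,3.565)
cell (2,1): code 0010 → (2.000,1.614)–(2.566,2.000)
cell (2,2): code 0011 → (2.566,2.000)–(2.914,3.000)
cell (2,3): code 0001 → (2.914,3.000)–(2.000,3.875)
cell (4,4): code 0100 → (4.642,5.000)–(5.000,4.159)
cell (4,5): code 1000 → (5.000,5.271)–(4.642,5.000)
cell (5,4): code 0010 → (5.000,4.159)–(5.484,5.000)
cell (5,5): code 0001 → (5.484,5.000)–(5.000,5.271)
total: 12 segments, chained into 2 closed loop(s), length Σ = 9.898627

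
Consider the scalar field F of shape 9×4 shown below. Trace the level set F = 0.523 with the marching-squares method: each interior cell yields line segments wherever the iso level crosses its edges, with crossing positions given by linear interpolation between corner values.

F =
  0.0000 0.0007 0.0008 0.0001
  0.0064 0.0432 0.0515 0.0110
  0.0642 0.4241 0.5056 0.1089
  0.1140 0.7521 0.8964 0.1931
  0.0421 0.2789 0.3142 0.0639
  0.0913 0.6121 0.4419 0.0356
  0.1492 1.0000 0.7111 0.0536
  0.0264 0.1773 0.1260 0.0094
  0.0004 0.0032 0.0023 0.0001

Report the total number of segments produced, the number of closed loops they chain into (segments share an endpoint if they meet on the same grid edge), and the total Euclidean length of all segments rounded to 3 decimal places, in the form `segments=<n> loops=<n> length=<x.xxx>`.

cell (2,0): code 0100 → (2.302,1.000)–(3.000,0.641)
cell (2,1): code 1100 → (2.045,2.000)–(2.302,1.000)
cell (2,2): code 1000 → (3.000,2.531)–(2.045,2.000)
cell (3,0): code 0010 → (3.000,0.641)–(3.484,1.000)
cell (3,1): code 0011 → (3.484,1.000)–(3.641,2.000)
cell (3,2): code 0001 → (3.641,2.000)–(3.000,2.531)
cell (4,0): code 0100 → (4.733,1.000)–(5.000,0.829)
cell (4,1): code 1000 → (5.000,1.524)–(4.733,1.000)
cell (5,0): code 0110 → (5.000,0.829)–(6.000,0.439)
cell (5,1): code 1101 → (5.301,2.000)–(5.000,1.524)
cell (5,2): code 1000 → (6.000,2.286)–(5.301,2.000)
cell (6,0): code 0010 → (6.000,0.439)–(6.580,1.000)
cell (6,1): code 0011 → (6.580,1.000)–(6.321,2.000)
cell (6,2): code 0001 → (6.321,2.000)–(6.000,2.286)
total: 14 segments, chained into 2 closed loop(s), length Σ = 10.925534

segments=14 loops=2 length=10.926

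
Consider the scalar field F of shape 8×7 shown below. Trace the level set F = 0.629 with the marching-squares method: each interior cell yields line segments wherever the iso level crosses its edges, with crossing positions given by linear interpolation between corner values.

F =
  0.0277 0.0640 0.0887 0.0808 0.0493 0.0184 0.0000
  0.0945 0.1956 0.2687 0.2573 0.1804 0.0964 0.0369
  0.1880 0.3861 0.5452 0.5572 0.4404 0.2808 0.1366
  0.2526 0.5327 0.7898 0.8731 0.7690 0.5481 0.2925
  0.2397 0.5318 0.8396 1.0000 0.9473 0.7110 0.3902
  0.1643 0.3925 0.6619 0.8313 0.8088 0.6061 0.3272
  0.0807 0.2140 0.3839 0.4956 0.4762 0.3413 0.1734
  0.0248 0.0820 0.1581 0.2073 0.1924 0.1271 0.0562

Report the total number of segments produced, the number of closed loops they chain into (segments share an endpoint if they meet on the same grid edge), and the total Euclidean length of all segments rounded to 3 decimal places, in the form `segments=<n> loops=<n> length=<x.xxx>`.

cell (2,1): code 0100 → (2.343,2.000)–(3.000,1.375)
cell (2,2): code 1100 → (2.227,3.000)–(2.343,2.000)
cell (2,3): code 1100 → (2.574,4.000)–(2.227,3.000)
cell (2,4): code 1000 → (3.000,4.634)–(2.574,4.000)
cell (3,1): code 0110 → (3.000,1.375)–(4.000,1.316)
cell (3,4): code 1101 → (3.497,5.000)–(3.000,4.634)
cell (3,5): code 1000 → (4.000,5.256)–(3.497,5.000)
cell (4,1): code 0110 → (4.000,1.316)–(5.000,1.878)
cell (4,4): code 1011 → (5.000,4.887)–(4.782,5.000)
cell (4,5): code 0001 → (4.782,5.000)–(4.000,5.256)
cell (5,1): code 0010 → (5.000,1.878)–(5.118,2.000)
cell (5,2): code 0011 → (5.118,2.000)–(5.603,3.000)
cell (5,3): code 0011 → (5.603,3.000)–(5.541,4.000)
cell (5,4): code 0001 → (5.541,4.000)–(5.000,4.887)
total: 14 segments, chained into 1 closed loop(s), length Σ = 11.456620

segments=14 loops=1 length=11.457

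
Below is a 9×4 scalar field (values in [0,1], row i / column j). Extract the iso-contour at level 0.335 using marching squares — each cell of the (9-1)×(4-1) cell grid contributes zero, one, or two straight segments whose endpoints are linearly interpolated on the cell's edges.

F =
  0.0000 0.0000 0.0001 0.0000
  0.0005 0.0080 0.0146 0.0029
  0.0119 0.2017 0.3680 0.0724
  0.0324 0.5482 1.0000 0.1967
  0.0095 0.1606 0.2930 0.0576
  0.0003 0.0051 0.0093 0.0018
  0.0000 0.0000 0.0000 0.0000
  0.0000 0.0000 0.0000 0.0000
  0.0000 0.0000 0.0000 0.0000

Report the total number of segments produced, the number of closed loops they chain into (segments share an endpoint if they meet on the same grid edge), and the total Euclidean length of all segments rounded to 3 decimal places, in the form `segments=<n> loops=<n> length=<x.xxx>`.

cell (1,1): code 0100 → (1.907,2.000)–(2.000,1.802)
cell (1,2): code 1000 → (2.000,2.112)–(1.907,2.000)
cell (2,0): code 0100 → (2.385,1.000)–(3.000,0.587)
cell (2,1): code 1110 → (2.000,1.802)–(2.385,1.000)
cell (2,2): code 1001 → (3.000,2.828)–(2.000,2.112)
cell (3,0): code 0010 → (3.000,0.587)–(3.550,1.000)
cell (3,1): code 0011 → (3.550,1.000)–(3.941,2.000)
cell (3,2): code 0001 → (3.941,2.000)–(3.000,2.828)
total: 8 segments, chained into 1 closed loop(s), length Σ = 6.239818

segments=8 loops=1 length=6.240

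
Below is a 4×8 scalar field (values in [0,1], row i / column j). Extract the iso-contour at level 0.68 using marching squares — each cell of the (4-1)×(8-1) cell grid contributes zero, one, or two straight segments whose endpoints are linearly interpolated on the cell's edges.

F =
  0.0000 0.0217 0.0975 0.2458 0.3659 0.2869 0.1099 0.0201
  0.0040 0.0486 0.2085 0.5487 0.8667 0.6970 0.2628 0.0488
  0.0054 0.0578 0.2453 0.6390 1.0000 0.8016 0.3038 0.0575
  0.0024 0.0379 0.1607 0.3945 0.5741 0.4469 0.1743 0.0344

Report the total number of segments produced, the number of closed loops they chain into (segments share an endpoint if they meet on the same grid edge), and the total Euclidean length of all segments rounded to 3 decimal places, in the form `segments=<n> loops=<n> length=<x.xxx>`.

cell (0,3): code 0100 → (0.627,4.000)–(1.000,3.413)
cell (0,4): code 1100 → (0.959,5.000)–(0.627,4.000)
cell (0,5): code 1000 → (1.000,5.039)–(0.959,5.000)
cell (1,3): code 0110 → (1.000,3.413)–(2.000,3.114)
cell (1,5): code 1001 → (2.000,5.244)–(1.000,5.039)
cell (2,3): code 0010 → (2.000,3.114)–(2.751,4.000)
cell (2,4): code 0011 → (2.751,4.000)–(2.343,5.000)
cell (2,5): code 0001 → (2.343,5.000)–(2.000,5.244)
total: 8 segments, chained into 1 closed loop(s), length Σ = 6.533806

segments=8 loops=1 length=6.534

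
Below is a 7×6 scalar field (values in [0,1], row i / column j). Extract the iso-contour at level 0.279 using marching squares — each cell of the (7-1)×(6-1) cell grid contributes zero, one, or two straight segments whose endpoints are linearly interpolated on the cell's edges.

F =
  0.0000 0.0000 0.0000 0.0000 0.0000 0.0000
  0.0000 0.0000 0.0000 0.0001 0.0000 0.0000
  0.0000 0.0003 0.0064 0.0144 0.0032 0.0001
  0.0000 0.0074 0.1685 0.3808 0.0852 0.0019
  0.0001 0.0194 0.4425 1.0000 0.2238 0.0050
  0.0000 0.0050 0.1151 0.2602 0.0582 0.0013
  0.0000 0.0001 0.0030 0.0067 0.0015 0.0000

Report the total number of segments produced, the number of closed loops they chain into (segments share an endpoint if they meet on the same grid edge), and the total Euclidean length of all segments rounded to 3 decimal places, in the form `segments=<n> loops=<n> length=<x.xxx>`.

cell (2,2): code 0100 → (2.722,3.000)–(3.000,2.520)
cell (2,3): code 1000 → (3.000,3.344)–(2.722,3.000)
cell (3,1): code 0100 → (3.403,2.000)–(4.000,1.614)
cell (3,2): code 1110 → (3.000,2.520)–(3.403,2.000)
cell (3,3): code 1001 → (4.000,3.929)–(3.000,3.344)
cell (4,1): code 0010 → (4.000,1.614)–(4.499,2.000)
cell (4,2): code 0011 → (4.499,2.000)–(4.975,3.000)
cell (4,3): code 0001 → (4.975,3.000)–(4.000,3.929)
total: 8 segments, chained into 1 closed loop(s), length Σ = 6.609279

segments=8 loops=1 length=6.609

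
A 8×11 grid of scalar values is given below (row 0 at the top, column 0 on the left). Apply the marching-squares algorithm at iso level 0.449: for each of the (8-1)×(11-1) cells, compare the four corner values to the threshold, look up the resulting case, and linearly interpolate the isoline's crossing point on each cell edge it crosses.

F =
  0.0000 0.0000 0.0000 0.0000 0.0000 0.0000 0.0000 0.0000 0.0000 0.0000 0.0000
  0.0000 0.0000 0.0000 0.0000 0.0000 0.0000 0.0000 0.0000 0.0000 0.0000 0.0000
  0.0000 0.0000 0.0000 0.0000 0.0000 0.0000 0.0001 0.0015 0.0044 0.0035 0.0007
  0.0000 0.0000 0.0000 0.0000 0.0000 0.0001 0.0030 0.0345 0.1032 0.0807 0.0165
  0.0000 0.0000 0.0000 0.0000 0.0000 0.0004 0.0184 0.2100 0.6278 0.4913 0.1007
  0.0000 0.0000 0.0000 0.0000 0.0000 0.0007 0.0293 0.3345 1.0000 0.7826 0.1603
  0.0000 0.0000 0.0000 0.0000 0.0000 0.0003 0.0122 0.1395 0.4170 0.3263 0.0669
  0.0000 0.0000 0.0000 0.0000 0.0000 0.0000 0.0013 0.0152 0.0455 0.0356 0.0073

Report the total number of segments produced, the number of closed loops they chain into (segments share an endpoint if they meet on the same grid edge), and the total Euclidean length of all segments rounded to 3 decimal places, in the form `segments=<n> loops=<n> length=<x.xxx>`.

cell (3,7): code 0100 → (3.659,8.000)–(4.000,7.572)
cell (3,8): code 1100 → (3.897,9.000)–(3.659,8.000)
cell (3,9): code 1000 → (4.000,9.108)–(3.897,9.000)
cell (4,7): code 0110 → (4.000,7.572)–(5.000,7.172)
cell (4,9): code 1001 → (5.000,9.536)–(4.000,9.108)
cell (5,7): code 0010 → (5.000,7.172)–(5.945,8.000)
cell (5,8): code 0011 → (5.945,8.000)–(5.731,9.000)
cell (5,9): code 0001 → (5.731,9.000)–(5.000,9.536)
total: 8 segments, chained into 1 closed loop(s), length Σ = 7.074837

segments=8 loops=1 length=7.075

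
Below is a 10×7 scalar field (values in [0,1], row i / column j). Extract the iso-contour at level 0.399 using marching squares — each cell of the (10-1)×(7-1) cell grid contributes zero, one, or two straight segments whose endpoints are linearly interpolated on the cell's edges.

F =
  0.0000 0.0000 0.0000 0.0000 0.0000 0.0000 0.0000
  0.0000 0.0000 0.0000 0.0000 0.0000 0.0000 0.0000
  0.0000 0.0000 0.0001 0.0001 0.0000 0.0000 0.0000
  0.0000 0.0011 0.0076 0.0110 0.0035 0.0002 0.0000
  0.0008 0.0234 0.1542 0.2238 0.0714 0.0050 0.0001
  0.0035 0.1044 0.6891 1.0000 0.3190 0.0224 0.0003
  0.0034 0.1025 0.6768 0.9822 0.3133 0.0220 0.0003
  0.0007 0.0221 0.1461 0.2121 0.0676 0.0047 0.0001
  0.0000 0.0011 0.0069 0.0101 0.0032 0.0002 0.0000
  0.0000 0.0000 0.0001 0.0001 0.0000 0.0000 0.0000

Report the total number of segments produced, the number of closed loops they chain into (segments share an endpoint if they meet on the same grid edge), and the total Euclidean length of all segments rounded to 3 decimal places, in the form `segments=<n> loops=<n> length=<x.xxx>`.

cell (4,1): code 0100 → (4.458,2.000)–(5.000,1.504)
cell (4,2): code 1100 → (4.226,3.000)–(4.458,2.000)
cell (4,3): code 1000 → (5.000,3.883)–(4.226,3.000)
cell (5,1): code 0110 → (5.000,1.504)–(6.000,1.516)
cell (5,3): code 1001 → (6.000,3.872)–(5.000,3.883)
cell (6,1): code 0010 → (6.000,1.516)–(6.523,2.000)
cell (6,2): code 0011 → (6.523,2.000)–(6.757,3.000)
cell (6,3): code 0001 → (6.757,3.000)–(6.000,3.872)
total: 8 segments, chained into 1 closed loop(s), length Σ = 7.830340

segments=8 loops=1 length=7.830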